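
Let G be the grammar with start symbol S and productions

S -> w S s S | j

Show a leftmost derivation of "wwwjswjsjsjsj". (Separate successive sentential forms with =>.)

S => wSsS   [S -> w S s S]
wSsS => wwSsSsS   [S -> w S s S]
wwSsSsS => wwwSsSsSsS   [S -> w S s S]
wwwSsSsSsS => wwwjsSsSsS   [S -> j]
wwwjsSsSsS => wwwjswSsSsSsS   [S -> w S s S]
wwwjswSsSsSsS => wwwjswjsSsSsS   [S -> j]
wwwjswjsSsSsS => wwwjswjsjsSsS   [S -> j]
wwwjswjsjsSsS => wwwjswjsjsjsS   [S -> j]
wwwjswjsjsjsS => wwwjswjsjsjsj   [S -> j]

S=>wSsS=>wwSsSsS=>wwwSsSsSsS=>wwwjsSsSsS=>wwwjswSsSsSsS=>wwwjswjsSsSsS=>wwwjswjsjsSsS=>wwwjswjsjsjsS=>wwwjswjsjsjsj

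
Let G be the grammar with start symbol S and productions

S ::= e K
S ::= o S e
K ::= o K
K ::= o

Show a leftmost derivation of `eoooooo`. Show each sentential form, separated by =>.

S=>eK=>eoK=>eooK=>eoooK=>eooooK=>eoooooK=>eoooooo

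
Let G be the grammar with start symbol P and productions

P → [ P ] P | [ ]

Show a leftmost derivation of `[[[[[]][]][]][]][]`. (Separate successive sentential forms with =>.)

P => [P]P   [P → [ P ] P]
[P]P => [[P]P]P   [P → [ P ] P]
[[P]P]P => [[[P]P]P]P   [P → [ P ] P]
[[[P]P]P]P => [[[[P]P]P]P]P   [P → [ P ] P]
[[[[P]P]P]P]P => [[[[[]]P]P]P]P   [P → [ ]]
[[[[[]]P]P]P]P => [[[[[]][]]P]P]P   [P → [ ]]
[[[[[]][]]P]P]P => [[[[[]][]][]]P]P   [P → [ ]]
[[[[[]][]][]]P]P => [[[[[]][]][]][]]P   [P → [ ]]
[[[[[]][]][]][]]P => [[[[[]][]][]][]][]   [P → [ ]]

P => [P]P => [[P]P]P => [[[P]P]P]P => [[[[P]P]P]P]P => [[[[[]]P]P]P]P => [[[[[]][]]P]P]P => [[[[[]][]][]]P]P => [[[[[]][]][]][]]P => [[[[[]][]][]][]][]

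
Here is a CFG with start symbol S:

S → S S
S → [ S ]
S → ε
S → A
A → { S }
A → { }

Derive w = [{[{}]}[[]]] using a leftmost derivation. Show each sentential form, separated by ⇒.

S ⇒ [S] ⇒ [SS] ⇒ [SSS] ⇒ [ASS] ⇒ [{S}SS] ⇒ [{[S]}SS] ⇒ [{[A]}SS] ⇒ [{[{}]}SS] ⇒ [{[{}]}S] ⇒ [{[{}]}[S]] ⇒ [{[{}]}[[S]]] ⇒ [{[{}]}[[]]]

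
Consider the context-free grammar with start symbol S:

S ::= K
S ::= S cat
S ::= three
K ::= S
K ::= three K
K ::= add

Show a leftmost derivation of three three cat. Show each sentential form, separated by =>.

S => K => three K => three S => three S cat => three three cat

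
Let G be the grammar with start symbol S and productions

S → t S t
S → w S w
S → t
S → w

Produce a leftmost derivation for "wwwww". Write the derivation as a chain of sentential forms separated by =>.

S => wSw => wwSww => wwwww

S => wSw   [S → w S w]
wSw => wwSww   [S → w S w]
wwSww => wwwww   [S → w]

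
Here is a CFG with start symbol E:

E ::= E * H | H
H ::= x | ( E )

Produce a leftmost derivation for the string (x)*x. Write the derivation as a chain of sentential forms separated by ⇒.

E ⇒ E*H   [E ::= E * H]
E*H ⇒ H*H   [E ::= H]
H*H ⇒ (E)*H   [H ::= ( E )]
(E)*H ⇒ (H)*H   [E ::= H]
(H)*H ⇒ (x)*H   [H ::= x]
(x)*H ⇒ (x)*x   [H ::= x]

E ⇒ E*H ⇒ H*H ⇒ (E)*H ⇒ (H)*H ⇒ (x)*H ⇒ (x)*x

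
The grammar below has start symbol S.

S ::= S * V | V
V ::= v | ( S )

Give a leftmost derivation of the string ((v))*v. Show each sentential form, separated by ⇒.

S ⇒ S*V ⇒ V*V ⇒ (S)*V ⇒ (V)*V ⇒ ((S))*V ⇒ ((V))*V ⇒ ((v))*V ⇒ ((v))*v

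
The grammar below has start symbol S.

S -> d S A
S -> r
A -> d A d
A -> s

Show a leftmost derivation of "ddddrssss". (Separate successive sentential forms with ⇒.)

S ⇒ dSA   [S -> d S A]
dSA ⇒ ddSAA   [S -> d S A]
ddSAA ⇒ dddSAAA   [S -> d S A]
dddSAAA ⇒ ddddSAAAA   [S -> d S A]
ddddSAAAA ⇒ ddddrAAAA   [S -> r]
ddddrAAAA ⇒ ddddrsAAA   [A -> s]
ddddrsAAA ⇒ ddddrssAA   [A -> s]
ddddrssAA ⇒ ddddrsssA   [A -> s]
ddddrsssA ⇒ ddddrssss   [A -> s]

S ⇒ dSA ⇒ ddSAA ⇒ dddSAAA ⇒ ddddSAAAA ⇒ ddddrAAAA ⇒ ddddrsAAA ⇒ ddddrssAA ⇒ ddddrsssA ⇒ ddddrssss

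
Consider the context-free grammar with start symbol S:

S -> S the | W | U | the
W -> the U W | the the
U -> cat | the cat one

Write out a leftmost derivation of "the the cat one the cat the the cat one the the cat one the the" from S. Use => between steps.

S => W   [S -> W]
W => the U W   [W -> the U W]
the U W => the the cat one W   [U -> the cat one]
the the cat one W => the the cat one the U W   [W -> the U W]
the the cat one the U W => the the cat one the cat W   [U -> cat]
the the cat one the cat W => the the cat one the cat the U W   [W -> the U W]
the the cat one the cat the U W => the the cat one the cat the the cat one W   [U -> the cat one]
the the cat one the cat the the cat one W => the the cat one the cat the the cat one the U W   [W -> the U W]
the the cat one the cat the the cat one the U W => the the cat one the cat the the cat one the the cat one W   [U -> the cat one]
the the cat one the cat the the cat one the the cat one W => the the cat one the cat the the cat one the the cat one the the   [W -> the the]

S => W => the U W => the the cat one W => the the cat one the U W => the the cat one the cat W => the the cat one the cat the U W => the the cat one the cat the the cat one W => the the cat one the cat the the cat one the U W => the the cat one the cat the the cat one the the cat one W => the the cat one the cat the the cat one the the cat one the the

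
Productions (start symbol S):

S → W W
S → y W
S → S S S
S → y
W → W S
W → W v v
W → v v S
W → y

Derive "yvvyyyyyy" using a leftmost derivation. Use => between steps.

S => WW => yW => yWS => yvvSS => yvvSSSS => yvvyWSSS => yvvyWSSSS => yvvyySSSS => yvvyyySSS => yvvyyyySS => yvvyyyyyS => yvvyyyyyy

S => WW   [S → W W]
WW => yW   [W → y]
yW => yWS   [W → W S]
yWS => yvvSS   [W → v v S]
yvvSS => yvvSSSS   [S → S S S]
yvvSSSS => yvvyWSSS   [S → y W]
yvvyWSSS => yvvyWSSSS   [W → W S]
yvvyWSSSS => yvvyySSSS   [W → y]
yvvyySSSS => yvvyyySSS   [S → y]
yvvyyySSS => yvvyyyySS   [S → y]
yvvyyyySS => yvvyyyyyS   [S → y]
yvvyyyyyS => yvvyyyyyy   [S → y]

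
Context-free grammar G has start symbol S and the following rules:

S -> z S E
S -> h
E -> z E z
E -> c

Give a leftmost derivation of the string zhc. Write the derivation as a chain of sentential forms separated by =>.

S => zSE => zhE => zhc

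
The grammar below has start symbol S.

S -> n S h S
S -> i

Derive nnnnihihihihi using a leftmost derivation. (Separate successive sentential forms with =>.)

S => nShS   [S -> n S h S]
nShS => nnShShS   [S -> n S h S]
nnShShS => nnnShShShS   [S -> n S h S]
nnnShShShS => nnnnShShShShS   [S -> n S h S]
nnnnShShShShS => nnnnihShShShS   [S -> i]
nnnnihShShShS => nnnnihihShShS   [S -> i]
nnnnihihShShS => nnnnihihihShS   [S -> i]
nnnnihihihShS => nnnnihihihihS   [S -> i]
nnnnihihihihS => nnnnihihihihi   [S -> i]

S => nShS => nnShShS => nnnShShShS => nnnnShShShShS => nnnnihShShShS => nnnnihihShShS => nnnnihihihShS => nnnnihihihihS => nnnnihihihihi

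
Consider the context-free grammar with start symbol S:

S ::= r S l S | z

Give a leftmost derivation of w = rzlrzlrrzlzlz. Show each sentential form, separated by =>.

S => rSlS => rzlS => rzlrSlS => rzlrzlS => rzlrzlrSlS => rzlrzlrrSlSlS => rzlrzlrrzlSlS => rzlrzlrrzlzlS => rzlrzlrrzlzlz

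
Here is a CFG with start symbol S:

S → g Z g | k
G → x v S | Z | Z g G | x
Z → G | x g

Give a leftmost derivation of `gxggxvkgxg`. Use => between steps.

S => gZg => gGg => gZgGg => gxggGg => gxggZgGg => gxggGgGg => gxggxvSgGg => gxggxvkgGg => gxggxvkgxg

S => gZg   [S → g Z g]
gZg => gGg   [Z → G]
gGg => gZgGg   [G → Z g G]
gZgGg => gxggGg   [Z → x g]
gxggGg => gxggZgGg   [G → Z g G]
gxggZgGg => gxggGgGg   [Z → G]
gxggGgGg => gxggxvSgGg   [G → x v S]
gxggxvSgGg => gxggxvkgGg   [S → k]
gxggxvkgGg => gxggxvkgxg   [G → x]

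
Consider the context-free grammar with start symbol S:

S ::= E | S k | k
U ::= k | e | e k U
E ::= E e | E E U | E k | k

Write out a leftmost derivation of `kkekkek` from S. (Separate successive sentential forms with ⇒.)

S ⇒ E ⇒ Ek ⇒ EEUk ⇒ EkEUk ⇒ EEUkEUk ⇒ kEUkEUk ⇒ kkUkEUk ⇒ kkekEUk ⇒ kkekkUk ⇒ kkekkek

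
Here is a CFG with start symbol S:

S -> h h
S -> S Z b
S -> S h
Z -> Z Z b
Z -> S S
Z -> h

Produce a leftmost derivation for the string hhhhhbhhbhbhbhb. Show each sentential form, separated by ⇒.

S ⇒ SZb ⇒ SZbZb ⇒ SZbZbZb ⇒ SZbZbZbZb ⇒ ShZbZbZbZb ⇒ SZbhZbZbZbZb ⇒ ShZbhZbZbZbZb ⇒ ShhZbhZbZbZbZb ⇒ hhhhZbhZbZbZbZb ⇒ hhhhhbhZbZbZbZb ⇒ hhhhhbhhbZbZbZb ⇒ hhhhhbhhbhbZbZb ⇒ hhhhhbhhbhbhbZb ⇒ hhhhhbhhbhbhbhb

S ⇒ SZb   [S -> S Z b]
SZb ⇒ SZbZb   [S -> S Z b]
SZbZb ⇒ SZbZbZb   [S -> S Z b]
SZbZbZb ⇒ SZbZbZbZb   [S -> S Z b]
SZbZbZbZb ⇒ ShZbZbZbZb   [S -> S h]
ShZbZbZbZb ⇒ SZbhZbZbZbZb   [S -> S Z b]
SZbhZbZbZbZb ⇒ ShZbhZbZbZbZb   [S -> S h]
ShZbhZbZbZbZb ⇒ ShhZbhZbZbZbZb   [S -> S h]
ShhZbhZbZbZbZb ⇒ hhhhZbhZbZbZbZb   [S -> h h]
hhhhZbhZbZbZbZb ⇒ hhhhhbhZbZbZbZb   [Z -> h]
hhhhhbhZbZbZbZb ⇒ hhhhhbhhbZbZbZb   [Z -> h]
hhhhhbhhbZbZbZb ⇒ hhhhhbhhbhbZbZb   [Z -> h]
hhhhhbhhbhbZbZb ⇒ hhhhhbhhbhbhbZb   [Z -> h]
hhhhhbhhbhbhbZb ⇒ hhhhhbhhbhbhbhb   [Z -> h]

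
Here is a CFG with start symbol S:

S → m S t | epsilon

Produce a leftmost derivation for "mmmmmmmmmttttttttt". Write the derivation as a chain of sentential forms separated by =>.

S=>mSt=>mmStt=>mmmSttt=>mmmmStttt=>mmmmmSttttt=>mmmmmmStttttt=>mmmmmmmSttttttt=>mmmmmmmmStttttttt=>mmmmmmmmmSttttttttt=>mmmmmmmmmttttttttt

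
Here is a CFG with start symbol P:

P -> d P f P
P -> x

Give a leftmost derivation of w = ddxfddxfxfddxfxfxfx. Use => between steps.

P => dPfP => ddPfPfP => ddxfPfP => ddxfdPfPfP => ddxfddPfPfPfP => ddxfddxfPfPfP => ddxfddxfxfPfP => ddxfddxfxfdPfPfP => ddxfddxfxfddPfPfPfP => ddxfddxfxfddxfPfPfP => ddxfddxfxfddxfxfPfP => ddxfddxfxfddxfxfxfP => ddxfddxfxfddxfxfxfx

P => dPfP   [P -> d P f P]
dPfP => ddPfPfP   [P -> d P f P]
ddPfPfP => ddxfPfP   [P -> x]
ddxfPfP => ddxfdPfPfP   [P -> d P f P]
ddxfdPfPfP => ddxfddPfPfPfP   [P -> d P f P]
ddxfddPfPfPfP => ddxfddxfPfPfP   [P -> x]
ddxfddxfPfPfP => ddxfddxfxfPfP   [P -> x]
ddxfddxfxfPfP => ddxfddxfxfdPfPfP   [P -> d P f P]
ddxfddxfxfdPfPfP => ddxfddxfxfddPfPfPfP   [P -> d P f P]
ddxfddxfxfddPfPfPfP => ddxfddxfxfddxfPfPfP   [P -> x]
ddxfddxfxfddxfPfPfP => ddxfddxfxfddxfxfPfP   [P -> x]
ddxfddxfxfddxfxfPfP => ddxfddxfxfddxfxfxfP   [P -> x]
ddxfddxfxfddxfxfxfP => ddxfddxfxfddxfxfxfx   [P -> x]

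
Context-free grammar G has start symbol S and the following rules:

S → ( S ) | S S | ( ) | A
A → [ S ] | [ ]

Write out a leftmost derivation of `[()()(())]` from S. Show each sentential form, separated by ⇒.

S ⇒ A   [S → A]
A ⇒ [S]   [A → [ S ]]
[S] ⇒ [SS]   [S → S S]
[SS] ⇒ [SSS]   [S → S S]
[SSS] ⇒ [()SS]   [S → ( )]
[()SS] ⇒ [()()S]   [S → ( )]
[()()S] ⇒ [()()(S)]   [S → ( S )]
[()()(S)] ⇒ [()()(())]   [S → ( )]

S⇒A⇒[S]⇒[SS]⇒[SSS]⇒[()SS]⇒[()()S]⇒[()()(S)]⇒[()()(())]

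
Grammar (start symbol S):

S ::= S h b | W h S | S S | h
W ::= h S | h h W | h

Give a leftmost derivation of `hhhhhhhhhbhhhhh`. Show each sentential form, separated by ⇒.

S ⇒ SS ⇒ hS ⇒ hWhS ⇒ hhhWhS ⇒ hhhhShS ⇒ hhhhSShS ⇒ hhhhWhSShS ⇒ hhhhhhWhSShS ⇒ hhhhhhhShSShS ⇒ hhhhhhhShbhSShS ⇒ hhhhhhhhhbhSShS ⇒ hhhhhhhhhbhhShS ⇒ hhhhhhhhhbhhhhS ⇒ hhhhhhhhhbhhhhh

S ⇒ SS   [S ::= S S]
SS ⇒ hS   [S ::= h]
hS ⇒ hWhS   [S ::= W h S]
hWhS ⇒ hhhWhS   [W ::= h h W]
hhhWhS ⇒ hhhhShS   [W ::= h S]
hhhhShS ⇒ hhhhSShS   [S ::= S S]
hhhhSShS ⇒ hhhhWhSShS   [S ::= W h S]
hhhhWhSShS ⇒ hhhhhhWhSShS   [W ::= h h W]
hhhhhhWhSShS ⇒ hhhhhhhShSShS   [W ::= h S]
hhhhhhhShSShS ⇒ hhhhhhhShbhSShS   [S ::= S h b]
hhhhhhhShbhSShS ⇒ hhhhhhhhhbhSShS   [S ::= h]
hhhhhhhhhbhSShS ⇒ hhhhhhhhhbhhShS   [S ::= h]
hhhhhhhhhbhhShS ⇒ hhhhhhhhhbhhhhS   [S ::= h]
hhhhhhhhhbhhhhS ⇒ hhhhhhhhhbhhhhh   [S ::= h]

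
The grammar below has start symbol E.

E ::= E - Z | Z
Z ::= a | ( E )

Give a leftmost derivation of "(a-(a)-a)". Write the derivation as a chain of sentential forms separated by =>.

E => Z => (E) => (E-Z) => (E-Z-Z) => (Z-Z-Z) => (a-Z-Z) => (a-(E)-Z) => (a-(Z)-Z) => (a-(a)-Z) => (a-(a)-a)

E => Z   [E ::= Z]
Z => (E)   [Z ::= ( E )]
(E) => (E-Z)   [E ::= E - Z]
(E-Z) => (E-Z-Z)   [E ::= E - Z]
(E-Z-Z) => (Z-Z-Z)   [E ::= Z]
(Z-Z-Z) => (a-Z-Z)   [Z ::= a]
(a-Z-Z) => (a-(E)-Z)   [Z ::= ( E )]
(a-(E)-Z) => (a-(Z)-Z)   [E ::= Z]
(a-(Z)-Z) => (a-(a)-Z)   [Z ::= a]
(a-(a)-Z) => (a-(a)-a)   [Z ::= a]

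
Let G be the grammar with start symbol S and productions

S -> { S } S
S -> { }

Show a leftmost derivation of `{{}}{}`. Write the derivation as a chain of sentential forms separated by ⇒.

S ⇒ {S}S   [S -> { S } S]
{S}S ⇒ {{}}S   [S -> { }]
{{}}S ⇒ {{}}{}   [S -> { }]

S ⇒ {S}S ⇒ {{}}S ⇒ {{}}{}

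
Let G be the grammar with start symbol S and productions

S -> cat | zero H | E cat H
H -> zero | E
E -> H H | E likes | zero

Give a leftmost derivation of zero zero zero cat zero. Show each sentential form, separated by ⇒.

S ⇒ E cat H ⇒ H H cat H ⇒ E H cat H ⇒ H H H cat H ⇒ E H H cat H ⇒ zero H H cat H ⇒ zero zero H cat H ⇒ zero zero zero cat H ⇒ zero zero zero cat zero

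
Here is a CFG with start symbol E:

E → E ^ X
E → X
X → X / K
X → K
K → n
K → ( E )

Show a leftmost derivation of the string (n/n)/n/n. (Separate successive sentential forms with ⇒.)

E ⇒ X   [E → X]
X ⇒ X/K   [X → X / K]
X/K ⇒ X/K/K   [X → X / K]
X/K/K ⇒ K/K/K   [X → K]
K/K/K ⇒ (E)/K/K   [K → ( E )]
(E)/K/K ⇒ (X)/K/K   [E → X]
(X)/K/K ⇒ (X/K)/K/K   [X → X / K]
(X/K)/K/K ⇒ (K/K)/K/K   [X → K]
(K/K)/K/K ⇒ (n/K)/K/K   [K → n]
(n/K)/K/K ⇒ (n/n)/K/K   [K → n]
(n/n)/K/K ⇒ (n/n)/n/K   [K → n]
(n/n)/n/K ⇒ (n/n)/n/n   [K → n]

E ⇒ X ⇒ X/K ⇒ X/K/K ⇒ K/K/K ⇒ (E)/K/K ⇒ (X)/K/K ⇒ (X/K)/K/K ⇒ (K/K)/K/K ⇒ (n/K)/K/K ⇒ (n/n)/K/K ⇒ (n/n)/n/K ⇒ (n/n)/n/n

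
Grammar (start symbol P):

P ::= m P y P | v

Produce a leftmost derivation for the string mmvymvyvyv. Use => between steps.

P => mPyP   [P ::= m P y P]
mPyP => mmPyPyP   [P ::= m P y P]
mmPyPyP => mmvyPyP   [P ::= v]
mmvyPyP => mmvymPyPyP   [P ::= m P y P]
mmvymPyPyP => mmvymvyPyP   [P ::= v]
mmvymvyPyP => mmvymvyvyP   [P ::= v]
mmvymvyvyP => mmvymvyvyv   [P ::= v]

P => mPyP => mmPyPyP => mmvyPyP => mmvymPyPyP => mmvymvyPyP => mmvymvyvyP => mmvymvyvyv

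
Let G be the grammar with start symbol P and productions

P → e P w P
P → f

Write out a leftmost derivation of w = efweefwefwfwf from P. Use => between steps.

P => ePwP   [P → e P w P]
ePwP => efwP   [P → f]
efwP => efwePwP   [P → e P w P]
efwePwP => efweePwPwP   [P → e P w P]
efweePwPwP => efweefwPwP   [P → f]
efweefwPwP => efweefwePwPwP   [P → e P w P]
efweefwePwPwP => efweefwefwPwP   [P → f]
efweefwefwPwP => efweefwefwfwP   [P → f]
efweefwefwfwP => efweefwefwfwf   [P → f]

P => ePwP => efwP => efwePwP => efweePwPwP => efweefwPwP => efweefwePwPwP => efweefwefwPwP => efweefwefwfwP => efweefwefwfwf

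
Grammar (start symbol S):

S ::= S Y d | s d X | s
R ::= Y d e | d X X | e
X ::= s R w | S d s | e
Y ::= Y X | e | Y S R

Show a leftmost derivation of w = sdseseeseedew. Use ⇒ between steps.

S ⇒ sdX ⇒ sdsRw ⇒ sdsYdew ⇒ sdsYXdew ⇒ sdsYSRXdew ⇒ sdsYXSRXdew ⇒ sdsYSRXSRXdew ⇒ sdseSRXSRXdew ⇒ sdsesRXSRXdew ⇒ sdseseXSRXdew ⇒ sdseseeSRXdew ⇒ sdseseesRXdew ⇒ sdseseeseXdew ⇒ sdseseeseedew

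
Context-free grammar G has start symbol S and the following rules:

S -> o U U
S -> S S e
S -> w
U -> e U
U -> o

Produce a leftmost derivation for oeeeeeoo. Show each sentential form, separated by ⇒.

S ⇒ oUU   [S -> o U U]
oUU ⇒ oeUU   [U -> e U]
oeUU ⇒ oeeUU   [U -> e U]
oeeUU ⇒ oeeeUU   [U -> e U]
oeeeUU ⇒ oeeeeUU   [U -> e U]
oeeeeUU ⇒ oeeeeeUU   [U -> e U]
oeeeeeUU ⇒ oeeeeeoU   [U -> o]
oeeeeeoU ⇒ oeeeeeoo   [U -> o]

S ⇒ oUU ⇒ oeUU ⇒ oeeUU ⇒ oeeeUU ⇒ oeeeeUU ⇒ oeeeeeUU ⇒ oeeeeeoU ⇒ oeeeeeoo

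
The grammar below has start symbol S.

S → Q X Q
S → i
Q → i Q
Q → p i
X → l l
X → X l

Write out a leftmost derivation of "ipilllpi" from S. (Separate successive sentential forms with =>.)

S => QXQ => iQXQ => ipiXQ => ipiXlQ => ipilllQ => ipilllpi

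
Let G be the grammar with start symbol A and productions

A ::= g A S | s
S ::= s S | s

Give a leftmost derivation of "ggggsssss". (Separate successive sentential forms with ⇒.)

A ⇒ gAS ⇒ ggASS ⇒ gggASSS ⇒ ggggASSSS ⇒ ggggsSSSS ⇒ ggggssSSS ⇒ ggggsssSS ⇒ ggggssssS ⇒ ggggsssss

A ⇒ gAS   [A ::= g A S]
gAS ⇒ ggASS   [A ::= g A S]
ggASS ⇒ gggASSS   [A ::= g A S]
gggASSS ⇒ ggggASSSS   [A ::= g A S]
ggggASSSS ⇒ ggggsSSSS   [A ::= s]
ggggsSSSS ⇒ ggggssSSS   [S ::= s]
ggggssSSS ⇒ ggggsssSS   [S ::= s]
ggggsssSS ⇒ ggggssssS   [S ::= s]
ggggssssS ⇒ ggggsssss   [S ::= s]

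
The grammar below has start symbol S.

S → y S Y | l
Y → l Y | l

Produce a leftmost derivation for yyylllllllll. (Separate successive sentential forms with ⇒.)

S⇒ySY⇒yySYY⇒yyySYYY⇒yyylYYY⇒yyyllYYY⇒yyylllYYY⇒yyyllllYYY⇒yyylllllYYY⇒yyyllllllYY⇒yyylllllllYY⇒yyyllllllllY⇒yyylllllllll

S ⇒ ySY   [S → y S Y]
ySY ⇒ yySYY   [S → y S Y]
yySYY ⇒ yyySYYY   [S → y S Y]
yyySYYY ⇒ yyylYYY   [S → l]
yyylYYY ⇒ yyyllYYY   [Y → l Y]
yyyllYYY ⇒ yyylllYYY   [Y → l Y]
yyylllYYY ⇒ yyyllllYYY   [Y → l Y]
yyyllllYYY ⇒ yyylllllYYY   [Y → l Y]
yyylllllYYY ⇒ yyyllllllYY   [Y → l]
yyyllllllYY ⇒ yyylllllllYY   [Y → l Y]
yyylllllllYY ⇒ yyyllllllllY   [Y → l]
yyyllllllllY ⇒ yyylllllllll   [Y → l]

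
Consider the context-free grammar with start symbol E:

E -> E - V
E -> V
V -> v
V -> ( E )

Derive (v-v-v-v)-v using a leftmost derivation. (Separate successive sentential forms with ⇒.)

E ⇒ E-V   [E -> E - V]
E-V ⇒ V-V   [E -> V]
V-V ⇒ (E)-V   [V -> ( E )]
(E)-V ⇒ (E-V)-V   [E -> E - V]
(E-V)-V ⇒ (E-V-V)-V   [E -> E - V]
(E-V-V)-V ⇒ (E-V-V-V)-V   [E -> E - V]
(E-V-V-V)-V ⇒ (V-V-V-V)-V   [E -> V]
(V-V-V-V)-V ⇒ (v-V-V-V)-V   [V -> v]
(v-V-V-V)-V ⇒ (v-v-V-V)-V   [V -> v]
(v-v-V-V)-V ⇒ (v-v-v-V)-V   [V -> v]
(v-v-v-V)-V ⇒ (v-v-v-v)-V   [V -> v]
(v-v-v-v)-V ⇒ (v-v-v-v)-v   [V -> v]

E⇒E-V⇒V-V⇒(E)-V⇒(E-V)-V⇒(E-V-V)-V⇒(E-V-V-V)-V⇒(V-V-V-V)-V⇒(v-V-V-V)-V⇒(v-v-V-V)-V⇒(v-v-v-V)-V⇒(v-v-v-v)-V⇒(v-v-v-v)-v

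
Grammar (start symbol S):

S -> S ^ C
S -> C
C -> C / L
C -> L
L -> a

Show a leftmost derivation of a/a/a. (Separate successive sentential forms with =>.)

S => C   [S -> C]
C => C/L   [C -> C / L]
C/L => C/L/L   [C -> C / L]
C/L/L => L/L/L   [C -> L]
L/L/L => a/L/L   [L -> a]
a/L/L => a/a/L   [L -> a]
a/a/L => a/a/a   [L -> a]

S => C => C/L => C/L/L => L/L/L => a/L/L => a/a/L => a/a/a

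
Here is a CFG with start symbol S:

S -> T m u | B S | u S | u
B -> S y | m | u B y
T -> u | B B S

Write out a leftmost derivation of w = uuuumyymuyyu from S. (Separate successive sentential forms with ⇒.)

S ⇒ BS   [S -> B S]
BS ⇒ uByS   [B -> u B y]
uByS ⇒ uSyyS   [B -> S y]
uSyyS ⇒ uuSyyS   [S -> u S]
uuSyyS ⇒ uuBSyyS   [S -> B S]
uuBSyyS ⇒ uuuBySyyS   [B -> u B y]
uuuBySyyS ⇒ uuuuByySyyS   [B -> u B y]
uuuuByySyyS ⇒ uuuumyySyyS   [B -> m]
uuuumyySyyS ⇒ uuuumyyBSyyS   [S -> B S]
uuuumyyBSyyS ⇒ uuuumyymSyyS   [B -> m]
uuuumyymSyyS ⇒ uuuumyymuyyS   [S -> u]
uuuumyymuyyS ⇒ uuuumyymuyyu   [S -> u]

S ⇒ BS ⇒ uByS ⇒ uSyyS ⇒ uuSyyS ⇒ uuBSyyS ⇒ uuuBySyyS ⇒ uuuuByySyyS ⇒ uuuumyySyyS ⇒ uuuumyyBSyyS ⇒ uuuumyymSyyS ⇒ uuuumyymuyyS ⇒ uuuumyymuyyu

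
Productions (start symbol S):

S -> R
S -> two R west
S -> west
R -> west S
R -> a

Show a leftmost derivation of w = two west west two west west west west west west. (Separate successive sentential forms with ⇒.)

S ⇒ two R west ⇒ two west S west ⇒ two west R west ⇒ two west west S west ⇒ two west west two R west west ⇒ two west west two west S west west ⇒ two west west two west R west west ⇒ two west west two west west S west west ⇒ two west west two west west R west west ⇒ two west west two west west west S west west ⇒ two west west two west west west west west west

S ⇒ two R west   [S -> two R west]
two R west ⇒ two west S west   [R -> west S]
two west S west ⇒ two west R west   [S -> R]
two west R west ⇒ two west west S west   [R -> west S]
two west west S west ⇒ two west west two R west west   [S -> two R west]
two west west two R west west ⇒ two west west two west S west west   [R -> west S]
two west west two west S west west ⇒ two west west two west R west west   [S -> R]
two west west two west R west west ⇒ two west west two west west S west west   [R -> west S]
two west west two west west S west west ⇒ two west west two west west R west west   [S -> R]
two west west two west west R west west ⇒ two west west two west west west S west west   [R -> west S]
two west west two west west west S west west ⇒ two west west two west west west west west west   [S -> west]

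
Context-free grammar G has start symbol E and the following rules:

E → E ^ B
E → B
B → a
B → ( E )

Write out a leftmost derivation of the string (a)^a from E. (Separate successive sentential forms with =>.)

E => E^B   [E → E ^ B]
E^B => B^B   [E → B]
B^B => (E)^B   [B → ( E )]
(E)^B => (B)^B   [E → B]
(B)^B => (a)^B   [B → a]
(a)^B => (a)^a   [B → a]

E => E^B => B^B => (E)^B => (B)^B => (a)^B => (a)^a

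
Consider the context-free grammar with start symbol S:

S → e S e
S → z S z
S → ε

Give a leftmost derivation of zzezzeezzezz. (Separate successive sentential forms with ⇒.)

S ⇒ zSz   [S → z S z]
zSz ⇒ zzSzz   [S → z S z]
zzSzz ⇒ zzeSezz   [S → e S e]
zzeSezz ⇒ zzezSzezz   [S → z S z]
zzezSzezz ⇒ zzezzSzzezz   [S → z S z]
zzezzSzzezz ⇒ zzezzeSezzezz   [S → e S e]
zzezzeSezzezz ⇒ zzezzeezzezz   [S → ε]

S ⇒ zSz ⇒ zzSzz ⇒ zzeSezz ⇒ zzezSzezz ⇒ zzezzSzzezz ⇒ zzezzeSezzezz ⇒ zzezzeezzezz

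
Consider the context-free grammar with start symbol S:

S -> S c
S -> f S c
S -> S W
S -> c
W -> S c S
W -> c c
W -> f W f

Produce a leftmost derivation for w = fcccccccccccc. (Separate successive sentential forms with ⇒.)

S ⇒ SW ⇒ SWW ⇒ SWWW ⇒ SWWWW ⇒ fScWWWW ⇒ fSWcWWWW ⇒ fcWcWWWW ⇒ fccccWWWW ⇒ fccccccWWW ⇒ fccccccccWW ⇒ fccccccccccW ⇒ fcccccccccccc

S ⇒ SW   [S -> S W]
SW ⇒ SWW   [S -> S W]
SWW ⇒ SWWW   [S -> S W]
SWWW ⇒ SWWWW   [S -> S W]
SWWWW ⇒ fScWWWW   [S -> f S c]
fScWWWW ⇒ fSWcWWWW   [S -> S W]
fSWcWWWW ⇒ fcWcWWWW   [S -> c]
fcWcWWWW ⇒ fccccWWWW   [W -> c c]
fccccWWWW ⇒ fccccccWWW   [W -> c c]
fccccccWWW ⇒ fccccccccWW   [W -> c c]
fccccccccWW ⇒ fccccccccccW   [W -> c c]
fccccccccccW ⇒ fcccccccccccc   [W -> c c]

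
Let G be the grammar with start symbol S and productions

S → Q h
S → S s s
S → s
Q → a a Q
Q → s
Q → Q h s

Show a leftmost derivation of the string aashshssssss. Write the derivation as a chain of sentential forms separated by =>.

S => Sss => Sssss => Sssssss => Qhssssss => aaQhssssss => aaQhshssssss => aashshssssss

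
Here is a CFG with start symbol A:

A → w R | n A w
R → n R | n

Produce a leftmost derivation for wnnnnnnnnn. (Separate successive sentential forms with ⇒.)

A⇒wR⇒wnR⇒wnnR⇒wnnnR⇒wnnnnR⇒wnnnnnR⇒wnnnnnnR⇒wnnnnnnnR⇒wnnnnnnnnR⇒wnnnnnnnnn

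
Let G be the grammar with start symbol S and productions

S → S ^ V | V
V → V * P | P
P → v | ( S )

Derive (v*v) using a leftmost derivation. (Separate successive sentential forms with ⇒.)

S ⇒ V   [S → V]
V ⇒ P   [V → P]
P ⇒ (S)   [P → ( S )]
(S) ⇒ (V)   [S → V]
(V) ⇒ (V*P)   [V → V * P]
(V*P) ⇒ (P*P)   [V → P]
(P*P) ⇒ (v*P)   [P → v]
(v*P) ⇒ (v*v)   [P → v]

S ⇒ V ⇒ P ⇒ (S) ⇒ (V) ⇒ (V*P) ⇒ (P*P) ⇒ (v*P) ⇒ (v*v)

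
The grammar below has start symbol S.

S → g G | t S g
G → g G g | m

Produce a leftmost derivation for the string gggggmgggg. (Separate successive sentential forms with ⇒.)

S ⇒ gG ⇒ ggGg ⇒ gggGgg ⇒ ggggGggg ⇒ gggggGgggg ⇒ gggggmgggg

S ⇒ gG   [S → g G]
gG ⇒ ggGg   [G → g G g]
ggGg ⇒ gggGgg   [G → g G g]
gggGgg ⇒ ggggGggg   [G → g G g]
ggggGggg ⇒ gggggGgggg   [G → g G g]
gggggGgggg ⇒ gggggmgggg   [G → m]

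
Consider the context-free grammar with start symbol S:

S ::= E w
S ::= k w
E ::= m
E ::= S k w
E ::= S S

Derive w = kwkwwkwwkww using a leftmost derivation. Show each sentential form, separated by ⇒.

S ⇒ Ew ⇒ SSw ⇒ EwSw ⇒ SSwSw ⇒ EwSwSw ⇒ SkwwSwSw ⇒ kwkwwSwSw ⇒ kwkwwkwwSw ⇒ kwkwwkwwkww

S ⇒ Ew   [S ::= E w]
Ew ⇒ SSw   [E ::= S S]
SSw ⇒ EwSw   [S ::= E w]
EwSw ⇒ SSwSw   [E ::= S S]
SSwSw ⇒ EwSwSw   [S ::= E w]
EwSwSw ⇒ SkwwSwSw   [E ::= S k w]
SkwwSwSw ⇒ kwkwwSwSw   [S ::= k w]
kwkwwSwSw ⇒ kwkwwkwwSw   [S ::= k w]
kwkwwkwwSw ⇒ kwkwwkwwkww   [S ::= k w]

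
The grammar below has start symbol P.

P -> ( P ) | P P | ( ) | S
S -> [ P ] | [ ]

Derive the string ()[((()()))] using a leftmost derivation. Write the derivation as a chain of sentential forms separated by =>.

P => PP   [P -> P P]
PP => ()P   [P -> ( )]
()P => ()S   [P -> S]
()S => ()[P]   [S -> [ P ]]
()[P] => ()[(P)]   [P -> ( P )]
()[(P)] => ()[((P))]   [P -> ( P )]
()[((P))] => ()[((PP))]   [P -> P P]
()[((PP))] => ()[((()P))]   [P -> ( )]
()[((()P))] => ()[((()()))]   [P -> ( )]

P => PP => ()P => ()S => ()[P] => ()[(P)] => ()[((P))] => ()[((PP))] => ()[((()P))] => ()[((()()))]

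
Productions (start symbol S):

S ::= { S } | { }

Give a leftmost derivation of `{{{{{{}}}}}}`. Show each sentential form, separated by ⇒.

S ⇒ {S} ⇒ {{S}} ⇒ {{{S}}} ⇒ {{{{S}}}} ⇒ {{{{{S}}}}} ⇒ {{{{{{}}}}}}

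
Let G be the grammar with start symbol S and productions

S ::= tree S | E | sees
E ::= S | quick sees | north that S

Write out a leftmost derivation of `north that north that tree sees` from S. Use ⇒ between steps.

S ⇒ E ⇒ north that S ⇒ north that E ⇒ north that north that S ⇒ north that north that tree S ⇒ north that north that tree sees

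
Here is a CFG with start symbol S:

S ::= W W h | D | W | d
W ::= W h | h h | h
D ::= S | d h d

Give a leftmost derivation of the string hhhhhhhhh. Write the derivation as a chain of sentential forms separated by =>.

S => W => Wh => Whh => Whhh => Whhhh => Whhhhh => Whhhhhh => Whhhhhhh => hhhhhhhhh

S => W   [S ::= W]
W => Wh   [W ::= W h]
Wh => Whh   [W ::= W h]
Whh => Whhh   [W ::= W h]
Whhh => Whhhh   [W ::= W h]
Whhhh => Whhhhh   [W ::= W h]
Whhhhh => Whhhhhh   [W ::= W h]
Whhhhhh => Whhhhhhh   [W ::= W h]
Whhhhhhh => hhhhhhhhh   [W ::= h h]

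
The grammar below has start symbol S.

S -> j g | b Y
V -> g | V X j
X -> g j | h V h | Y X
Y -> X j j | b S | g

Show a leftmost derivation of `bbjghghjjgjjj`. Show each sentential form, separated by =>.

S => bY   [S -> b Y]
bY => bXjj   [Y -> X j j]
bXjj => bYXjj   [X -> Y X]
bYXjj => bXjjXjj   [Y -> X j j]
bXjjXjj => bYXjjXjj   [X -> Y X]
bYXjjXjj => bbSXjjXjj   [Y -> b S]
bbSXjjXjj => bbjgXjjXjj   [S -> j g]
bbjgXjjXjj => bbjghVhjjXjj   [X -> h V h]
bbjghVhjjXjj => bbjghghjjXjj   [V -> g]
bbjghghjjXjj => bbjghghjjgjjj   [X -> g j]

S => bY => bXjj => bYXjj => bXjjXjj => bYXjjXjj => bbSXjjXjj => bbjgXjjXjj => bbjghVhjjXjj => bbjghghjjXjj => bbjghghjjgjjj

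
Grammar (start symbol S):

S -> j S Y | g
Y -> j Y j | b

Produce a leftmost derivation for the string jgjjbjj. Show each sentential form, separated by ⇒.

S ⇒ jSY   [S -> j S Y]
jSY ⇒ jgY   [S -> g]
jgY ⇒ jgjYj   [Y -> j Y j]
jgjYj ⇒ jgjjYjj   [Y -> j Y j]
jgjjYjj ⇒ jgjjbjj   [Y -> b]

S ⇒ jSY ⇒ jgY ⇒ jgjYj ⇒ jgjjYjj ⇒ jgjjbjj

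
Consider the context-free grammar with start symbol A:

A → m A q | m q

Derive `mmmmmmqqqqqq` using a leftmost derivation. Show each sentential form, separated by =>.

A=>mAq=>mmAqq=>mmmAqqq=>mmmmAqqqq=>mmmmmAqqqqq=>mmmmmmqqqqqq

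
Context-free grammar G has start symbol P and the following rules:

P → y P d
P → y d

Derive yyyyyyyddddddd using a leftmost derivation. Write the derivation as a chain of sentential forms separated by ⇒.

P ⇒ yPd   [P → y P d]
yPd ⇒ yyPdd   [P → y P d]
yyPdd ⇒ yyyPddd   [P → y P d]
yyyPddd ⇒ yyyyPdddd   [P → y P d]
yyyyPdddd ⇒ yyyyyPddddd   [P → y P d]
yyyyyPddddd ⇒ yyyyyyPdddddd   [P → y P d]
yyyyyyPdddddd ⇒ yyyyyyyddddddd   [P → y d]

P⇒yPd⇒yyPdd⇒yyyPddd⇒yyyyPdddd⇒yyyyyPddddd⇒yyyyyyPdddddd⇒yyyyyyyddddddd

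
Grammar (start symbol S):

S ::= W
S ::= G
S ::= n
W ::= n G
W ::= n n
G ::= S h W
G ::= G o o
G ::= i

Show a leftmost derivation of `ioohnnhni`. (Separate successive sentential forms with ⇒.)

S ⇒ G ⇒ ShW ⇒ GhW ⇒ ShWhW ⇒ GhWhW ⇒ GoohWhW ⇒ ioohWhW ⇒ ioohnnhW ⇒ ioohnnhnG ⇒ ioohnnhni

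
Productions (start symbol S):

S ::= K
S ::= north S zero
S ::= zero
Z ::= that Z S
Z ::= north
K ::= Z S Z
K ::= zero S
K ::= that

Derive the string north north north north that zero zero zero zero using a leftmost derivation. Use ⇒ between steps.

S ⇒ north S zero ⇒ north north S zero zero ⇒ north north north S zero zero zero ⇒ north north north north S zero zero zero zero ⇒ north north north north K zero zero zero zero ⇒ north north north north that zero zero zero zero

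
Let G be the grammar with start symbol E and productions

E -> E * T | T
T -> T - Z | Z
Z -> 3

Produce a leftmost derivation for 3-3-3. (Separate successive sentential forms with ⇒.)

E ⇒ T ⇒ T-Z ⇒ T-Z-Z ⇒ Z-Z-Z ⇒ 3-Z-Z ⇒ 3-3-Z ⇒ 3-3-3

E ⇒ T   [E -> T]
T ⇒ T-Z   [T -> T - Z]
T-Z ⇒ T-Z-Z   [T -> T - Z]
T-Z-Z ⇒ Z-Z-Z   [T -> Z]
Z-Z-Z ⇒ 3-Z-Z   [Z -> 3]
3-Z-Z ⇒ 3-3-Z   [Z -> 3]
3-3-Z ⇒ 3-3-3   [Z -> 3]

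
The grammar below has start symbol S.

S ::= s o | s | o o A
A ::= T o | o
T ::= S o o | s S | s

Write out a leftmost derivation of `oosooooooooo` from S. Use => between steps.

S=>ooA=>ooTo=>oosSo=>oosooAo=>oosooToo=>oosooSoooo=>oosooooAoooo=>oosooooooooo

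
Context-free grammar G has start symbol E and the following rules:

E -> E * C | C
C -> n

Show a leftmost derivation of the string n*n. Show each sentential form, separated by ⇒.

E ⇒ E*C   [E -> E * C]
E*C ⇒ C*C   [E -> C]
C*C ⇒ n*C   [C -> n]
n*C ⇒ n*n   [C -> n]

E⇒E*C⇒C*C⇒n*C⇒n*n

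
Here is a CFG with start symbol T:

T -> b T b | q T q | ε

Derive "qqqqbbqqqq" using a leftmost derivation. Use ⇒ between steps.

T ⇒ qTq   [T -> q T q]
qTq ⇒ qqTqq   [T -> q T q]
qqTqq ⇒ qqqTqqq   [T -> q T q]
qqqTqqq ⇒ qqqqTqqqq   [T -> q T q]
qqqqTqqqq ⇒ qqqqbTbqqqq   [T -> b T b]
qqqqbTbqqqq ⇒ qqqqbbqqqq   [T -> ε]

T⇒qTq⇒qqTqq⇒qqqTqqq⇒qqqqTqqqq⇒qqqqbTbqqqq⇒qqqqbbqqqq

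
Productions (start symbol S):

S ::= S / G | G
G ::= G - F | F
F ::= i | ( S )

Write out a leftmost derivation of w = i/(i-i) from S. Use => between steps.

S => S/G => G/G => F/G => i/G => i/F => i/(S) => i/(G) => i/(G-F) => i/(F-F) => i/(i-F) => i/(i-i)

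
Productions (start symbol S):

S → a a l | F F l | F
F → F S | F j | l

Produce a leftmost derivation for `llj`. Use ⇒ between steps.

S ⇒ F ⇒ FS ⇒ lS ⇒ lF ⇒ lFj ⇒ llj

S ⇒ F   [S → F]
F ⇒ FS   [F → F S]
FS ⇒ lS   [F → l]
lS ⇒ lF   [S → F]
lF ⇒ lFj   [F → F j]
lFj ⇒ llj   [F → l]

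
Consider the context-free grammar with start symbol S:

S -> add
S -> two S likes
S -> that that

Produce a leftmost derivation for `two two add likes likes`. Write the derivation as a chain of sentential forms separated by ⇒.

S ⇒ two S likes ⇒ two two S likes likes ⇒ two two add likes likes

S ⇒ two S likes   [S -> two S likes]
two S likes ⇒ two two S likes likes   [S -> two S likes]
two two S likes likes ⇒ two two add likes likes   [S -> add]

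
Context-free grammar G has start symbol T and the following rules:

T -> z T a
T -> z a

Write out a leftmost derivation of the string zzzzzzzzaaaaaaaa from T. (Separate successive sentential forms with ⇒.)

T ⇒ zTa   [T -> z T a]
zTa ⇒ zzTaa   [T -> z T a]
zzTaa ⇒ zzzTaaa   [T -> z T a]
zzzTaaa ⇒ zzzzTaaaa   [T -> z T a]
zzzzTaaaa ⇒ zzzzzTaaaaa   [T -> z T a]
zzzzzTaaaaa ⇒ zzzzzzTaaaaaa   [T -> z T a]
zzzzzzTaaaaaa ⇒ zzzzzzzTaaaaaaa   [T -> z T a]
zzzzzzzTaaaaaaa ⇒ zzzzzzzzaaaaaaaa   [T -> z a]

T⇒zTa⇒zzTaa⇒zzzTaaa⇒zzzzTaaaa⇒zzzzzTaaaaa⇒zzzzzzTaaaaaa⇒zzzzzzzTaaaaaaa⇒zzzzzzzzaaaaaaaa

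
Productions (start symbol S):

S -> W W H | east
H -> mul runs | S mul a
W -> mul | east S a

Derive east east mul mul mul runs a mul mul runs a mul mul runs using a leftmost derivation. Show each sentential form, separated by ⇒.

S ⇒ W W H ⇒ east S a W H ⇒ east W W H a W H ⇒ east east S a W H a W H ⇒ east east W W H a W H a W H ⇒ east east mul W H a W H a W H ⇒ east east mul mul H a W H a W H ⇒ east east mul mul mul runs a W H a W H ⇒ east east mul mul mul runs a mul H a W H ⇒ east east mul mul mul runs a mul mul runs a W H ⇒ east east mul mul mul runs a mul mul runs a mul H ⇒ east east mul mul mul runs a mul mul runs a mul mul runs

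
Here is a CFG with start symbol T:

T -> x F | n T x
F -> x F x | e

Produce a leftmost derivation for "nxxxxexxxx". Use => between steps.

T => nTx   [T -> n T x]
nTx => nxFx   [T -> x F]
nxFx => nxxFxx   [F -> x F x]
nxxFxx => nxxxFxxx   [F -> x F x]
nxxxFxxx => nxxxxFxxxx   [F -> x F x]
nxxxxFxxxx => nxxxxexxxx   [F -> e]

T => nTx => nxFx => nxxFxx => nxxxFxxx => nxxxxFxxxx => nxxxxexxxx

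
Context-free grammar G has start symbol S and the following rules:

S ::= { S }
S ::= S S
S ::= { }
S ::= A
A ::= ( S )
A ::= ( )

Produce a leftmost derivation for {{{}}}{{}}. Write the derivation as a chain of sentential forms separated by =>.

S => SS => {S}S => {{S}}S => {{{}}}S => {{{}}}{S} => {{{}}}{{}}

S => SS   [S ::= S S]
SS => {S}S   [S ::= { S }]
{S}S => {{S}}S   [S ::= { S }]
{{S}}S => {{{}}}S   [S ::= { }]
{{{}}}S => {{{}}}{S}   [S ::= { S }]
{{{}}}{S} => {{{}}}{{}}   [S ::= { }]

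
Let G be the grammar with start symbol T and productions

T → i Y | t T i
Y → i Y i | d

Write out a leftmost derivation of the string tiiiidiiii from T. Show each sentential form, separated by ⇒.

T ⇒ tTi ⇒ tiYi ⇒ tiiYii ⇒ tiiiYiii ⇒ tiiiiYiiii ⇒ tiiiidiiii

T ⇒ tTi   [T → t T i]
tTi ⇒ tiYi   [T → i Y]
tiYi ⇒ tiiYii   [Y → i Y i]
tiiYii ⇒ tiiiYiii   [Y → i Y i]
tiiiYiii ⇒ tiiiiYiiii   [Y → i Y i]
tiiiiYiiii ⇒ tiiiidiiii   [Y → d]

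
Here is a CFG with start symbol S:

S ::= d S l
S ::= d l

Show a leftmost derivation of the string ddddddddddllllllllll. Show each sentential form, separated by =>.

S => dSl   [S ::= d S l]
dSl => ddSll   [S ::= d S l]
ddSll => dddSlll   [S ::= d S l]
dddSlll => ddddSllll   [S ::= d S l]
ddddSllll => dddddSlllll   [S ::= d S l]
dddddSlllll => ddddddSllllll   [S ::= d S l]
ddddddSllllll => dddddddSlllllll   [S ::= d S l]
dddddddSlllllll => ddddddddSllllllll   [S ::= d S l]
ddddddddSllllllll => dddddddddSlllllllll   [S ::= d S l]
dddddddddSlllllllll => ddddddddddllllllllll   [S ::= d l]

S=>dSl=>ddSll=>dddSlll=>ddddSllll=>dddddSlllll=>ddddddSllllll=>dddddddSlllllll=>ddddddddSllllllll=>dddddddddSlllllllll=>ddddddddddllllllllll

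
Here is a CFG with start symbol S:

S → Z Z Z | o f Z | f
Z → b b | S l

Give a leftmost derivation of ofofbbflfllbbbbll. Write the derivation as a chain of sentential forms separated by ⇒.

S⇒ofZ⇒ofSl⇒ofofZl⇒ofofSll⇒ofofZZZll⇒ofofSlZZll⇒ofofZZZlZZll⇒ofofbbZZlZZll⇒ofofbbSlZlZZll⇒ofofbbflZlZZll⇒ofofbbflSllZZll⇒ofofbbflfllZZll⇒ofofbbflfllbbZll⇒ofofbbflfllbbbbll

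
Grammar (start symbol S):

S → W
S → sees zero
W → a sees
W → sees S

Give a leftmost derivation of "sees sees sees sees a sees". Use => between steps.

S => W => sees S => sees W => sees sees S => sees sees W => sees sees sees S => sees sees sees W => sees sees sees sees S => sees sees sees sees W => sees sees sees sees a sees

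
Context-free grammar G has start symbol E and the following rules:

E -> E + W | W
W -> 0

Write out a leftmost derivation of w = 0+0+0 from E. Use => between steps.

E=>E+W=>E+W+W=>W+W+W=>0+W+W=>0+0+W=>0+0+0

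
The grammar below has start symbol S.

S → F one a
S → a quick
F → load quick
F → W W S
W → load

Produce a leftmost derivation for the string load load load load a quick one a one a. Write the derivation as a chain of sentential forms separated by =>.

S => F one a => W W S one a => load W S one a => load load S one a => load load F one a one a => load load W W S one a one a => load load load W S one a one a => load load load load S one a one a => load load load load a quick one a one a

S => F one a   [S → F one a]
F one a => W W S one a   [F → W W S]
W W S one a => load W S one a   [W → load]
load W S one a => load load S one a   [W → load]
load load S one a => load load F one a one a   [S → F one a]
load load F one a one a => load load W W S one a one a   [F → W W S]
load load W W S one a one a => load load load W S one a one a   [W → load]
load load load W S one a one a => load load load load S one a one a   [W → load]
load load load load S one a one a => load load load load a quick one a one a   [S → a quick]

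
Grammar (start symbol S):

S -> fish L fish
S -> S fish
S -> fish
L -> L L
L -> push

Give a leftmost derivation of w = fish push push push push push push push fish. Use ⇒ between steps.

S ⇒ fish L fish   [S -> fish L fish]
fish L fish ⇒ fish L L fish   [L -> L L]
fish L L fish ⇒ fish L L L fish   [L -> L L]
fish L L L fish ⇒ fish L L L L fish   [L -> L L]
fish L L L L fish ⇒ fish L L L L L fish   [L -> L L]
fish L L L L L fish ⇒ fish L L L L L L fish   [L -> L L]
fish L L L L L L fish ⇒ fish L L L L L L L fish   [L -> L L]
fish L L L L L L L fish ⇒ fish push L L L L L L fish   [L -> push]
fish push L L L L L L fish ⇒ fish push push L L L L L fish   [L -> push]
fish push push L L L L L fish ⇒ fish push push push L L L L fish   [L -> push]
fish push push push L L L L fish ⇒ fish push push push push L L L fish   [L -> push]
fish push push push push L L L fish ⇒ fish push push push push push L L fish   [L -> push]
fish push push push push push L L fish ⇒ fish push push push push push push L fish   [L -> push]
fish push push push push push push L fish ⇒ fish push push push push push push push fish   [L -> push]

S ⇒ fish L fish ⇒ fish L L fish ⇒ fish L L L fish ⇒ fish L L L L fish ⇒ fish L L L L L fish ⇒ fish L L L L L L fish ⇒ fish L L L L L L L fish ⇒ fish push L L L L L L fish ⇒ fish push push L L L L L fish ⇒ fish push push push L L L L fish ⇒ fish push push push push L L L fish ⇒ fish push push push push push L L fish ⇒ fish push push push push push push L fish ⇒ fish push push push push push push push fish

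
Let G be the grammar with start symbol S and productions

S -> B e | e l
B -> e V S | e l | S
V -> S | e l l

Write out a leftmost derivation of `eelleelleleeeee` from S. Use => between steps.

S => Be   [S -> B e]
Be => eVSe   [B -> e V S]
eVSe => eellSe   [V -> e l l]
eellSe => eellBee   [S -> B e]
eellBee => eellSee   [B -> S]
eellSee => eellBeee   [S -> B e]
eellBeee => eelleVSeee   [B -> e V S]
eelleVSeee => eelleellSeee   [V -> e l l]
eelleellSeee => eelleellBeeee   [S -> B e]
eelleellBeeee => eelleellSeeee   [B -> S]
eelleellSeeee => eelleellBeeeee   [S -> B e]
eelleellBeeeee => eelleelleleeeee   [B -> e l]

S => Be => eVSe => eellSe => eellBee => eellSee => eellBeee => eelleVSeee => eelleellSeee => eelleellBeeee => eelleellSeeee => eelleellBeeeee => eelleelleleeeee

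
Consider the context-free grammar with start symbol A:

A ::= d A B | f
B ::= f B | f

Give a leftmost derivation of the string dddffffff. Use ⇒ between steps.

A ⇒ dAB ⇒ ddABB ⇒ dddABBB ⇒ dddfBBB ⇒ dddffBBB ⇒ dddfffBB ⇒ dddffffBB ⇒ dddfffffB ⇒ dddffffff

A ⇒ dAB   [A ::= d A B]
dAB ⇒ ddABB   [A ::= d A B]
ddABB ⇒ dddABBB   [A ::= d A B]
dddABBB ⇒ dddfBBB   [A ::= f]
dddfBBB ⇒ dddffBBB   [B ::= f B]
dddffBBB ⇒ dddfffBB   [B ::= f]
dddfffBB ⇒ dddffffBB   [B ::= f B]
dddffffBB ⇒ dddfffffB   [B ::= f]
dddfffffB ⇒ dddffffff   [B ::= f]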